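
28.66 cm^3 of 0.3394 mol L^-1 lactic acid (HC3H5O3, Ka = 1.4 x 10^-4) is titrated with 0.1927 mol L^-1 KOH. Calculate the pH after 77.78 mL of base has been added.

n(acid) = 0.3394 x 0.02866 = 0.009727 mol; n(KOH) added = 0.1927 x 0.07778 = 0.01499 mol.
Base is in excess by 0.01499 - 0.009727 = 0.005261 mol in a total volume of 0.1064 L.
[OH^-] = 0.005261/0.1064 = 0.04943 M, so pOH = 1.31 and pH = 14.00 - 1.31 = 12.69.

12.69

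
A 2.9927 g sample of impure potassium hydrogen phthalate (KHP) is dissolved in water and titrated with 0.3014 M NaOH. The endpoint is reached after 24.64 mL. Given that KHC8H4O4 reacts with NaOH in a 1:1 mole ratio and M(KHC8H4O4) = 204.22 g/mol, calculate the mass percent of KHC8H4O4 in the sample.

n(NaOH) = 0.3014 x 0.02464 = 0.007426 mol.
n(KHC8H4O4) = 0.007426 / 1 = 0.007426 mol.
mass of KHC8H4O4 = 0.007426 x 204.22 = 1.517 g.
% purity = 1.517 / 2.9927 x 100 = 50.7%.

50.7%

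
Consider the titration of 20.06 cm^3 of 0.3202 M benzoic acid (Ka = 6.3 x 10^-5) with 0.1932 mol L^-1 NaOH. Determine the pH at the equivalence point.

8.64

n(C6H5COOH) = 0.3202 x 0.02006 = 0.006423 mol; V(NaOH) at equivalence = 0.006423/0.1932 = 0.03325 L.
At equivalence all the acid is converted to C6H5COO-; total volume = 0.02006 + 0.03325 = 0.05331 L, so [C6H5COO-] = 0.006423/0.05331 = 0.1205 M.
Kb = Kw/Ka = 1.0e-14 / 6.3 x 10^-5 = 1.59e-10.
[OH^-] = sqrt(Kb x [C6H5COO-]) = sqrt(1.59e-10 x 0.1205) = 4.37e-6 M.
pOH = 5.36, so pH = 14.00 - 5.36 = 8.64.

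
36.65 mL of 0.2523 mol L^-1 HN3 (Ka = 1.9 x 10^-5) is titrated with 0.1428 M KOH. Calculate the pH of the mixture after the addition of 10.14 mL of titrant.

Initial n(HN3) = 0.2523 x 0.03665 = 0.009247 mol.
n(KOH) added = 0.1428 x 0.01014 = 0.001448 mol, converting that many moles of HN3 to N3-.
Remaining n(HN3) = 0.007799 mol; n(N3-) = 0.001448 mol.
By Henderson-Hasselbalch, pH = pKa + log([A^-]/[HA]) = 4.72 + log(0.001448/0.007799) = 4.72 + (-0.73) = 3.99.

3.99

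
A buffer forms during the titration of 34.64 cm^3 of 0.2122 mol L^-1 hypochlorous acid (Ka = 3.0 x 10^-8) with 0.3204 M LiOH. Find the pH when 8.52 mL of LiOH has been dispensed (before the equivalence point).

7.29

Initial n(HClO) = 0.2122 x 0.03464 = 0.007351 mol.
n(LiOH) added = 0.3204 x 0.008520 = 0.002730 mol, converting that many moles of HClO to ClO-.
Remaining n(HClO) = 0.004621 mol; n(ClO-) = 0.002730 mol.
By Henderson-Hasselbalch, pH = pKa + log([A^-]/[HA]) = 7.52 + log(0.002730/0.004621) = 7.52 + (-0.23) = 7.29.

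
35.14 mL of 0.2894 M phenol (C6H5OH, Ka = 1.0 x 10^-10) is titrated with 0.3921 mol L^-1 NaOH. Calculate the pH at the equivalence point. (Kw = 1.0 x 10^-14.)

11.61

n(C6H5OH) = 0.2894 x 0.03514 = 0.01017 mol; V(NaOH) at equivalence = 0.01017/0.3921 = 0.02594 L.
At equivalence all the acid is converted to C6H5O-; total volume = 0.03514 + 0.02594 = 0.06108 L, so [C6H5O-] = 0.01017/0.06108 = 0.1665 M.
Kb = Kw/Ka = 1.0e-14 / 1.0 x 10^-10 = 0.000100.
[OH^-] = sqrt(Kb x [C6H5O-]) = sqrt(0.000100 x 0.1665) = 0.00408 M.
pOH = 2.39, so pH = 14.00 - 2.39 = 11.61.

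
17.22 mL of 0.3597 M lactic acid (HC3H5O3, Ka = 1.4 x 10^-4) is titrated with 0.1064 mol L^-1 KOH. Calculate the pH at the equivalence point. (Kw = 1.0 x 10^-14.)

n(HC3H5O3) = 0.3597 x 0.01722 = 0.006194 mol; V(KOH) at equivalence = 0.006194/0.1064 = 0.05821 L.
At equivalence all the acid is converted to C3H5O3-; total volume = 0.01722 + 0.05821 = 0.07543 L, so [C3H5O3-] = 0.006194/0.07543 = 0.08211 M.
Kb = Kw/Ka = 1.0e-14 / 1.4 x 10^-4 = 7.14e-11.
[OH^-] = sqrt(Kb x [C3H5O3-]) = sqrt(7.14e-11 x 0.08211) = 2.42e-6 M.
pOH = 5.62, so pH = 14.00 - 5.62 = 8.38.

8.38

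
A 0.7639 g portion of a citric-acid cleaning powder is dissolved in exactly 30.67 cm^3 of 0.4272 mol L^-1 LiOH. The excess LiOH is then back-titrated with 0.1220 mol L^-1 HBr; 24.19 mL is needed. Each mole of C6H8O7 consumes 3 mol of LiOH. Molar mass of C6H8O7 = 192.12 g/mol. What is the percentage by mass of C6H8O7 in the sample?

85.1%

Total n(LiOH) added = 0.4272 x 0.03067 = 0.01310 mol.
n(HBr) used = 0.1220 x 0.02419 = 0.002951 mol, which equals the excess n(LiOH).
So n(LiOH) consumed by the sample = 0.01310 - 0.002951 = 0.01015 mol.
n(C6H8O7) = 0.01015 / 3 = 0.003384 mol.
mass C6H8O7 = 0.003384 x 192.12 = 0.6501 g, so %C6H8O7 = 0.6501/0.7639 x 100 = 85.1%.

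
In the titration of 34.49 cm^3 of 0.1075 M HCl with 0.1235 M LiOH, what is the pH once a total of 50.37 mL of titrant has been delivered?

12.47

n(acid) = 0.1075 x 0.03449 = 0.003708 mol; n(LiOH) added = 0.1235 x 0.05037 = 0.006221 mol.
Base is in excess by 0.006221 - 0.003708 = 0.002513 mol in a total volume of 0.08486 L.
[OH^-] = 0.002513/0.08486 = 0.02961 M, so pOH = 1.53 and pH = 14.00 - 1.53 = 12.47.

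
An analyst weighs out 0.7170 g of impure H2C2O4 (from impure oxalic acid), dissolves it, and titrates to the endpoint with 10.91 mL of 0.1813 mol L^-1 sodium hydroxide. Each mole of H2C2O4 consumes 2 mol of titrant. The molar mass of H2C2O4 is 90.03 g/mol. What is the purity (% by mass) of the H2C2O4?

n(NaOH) = 0.1813 x 0.01091 = 0.001978 mol.
n(H2C2O4) = 0.001978 / 2 = 0.0009890 mol.
mass of H2C2O4 = 0.0009890 x 90.03 = 0.08904 g.
% purity = 0.08904 / 0.7170 x 100 = 12.4%.

12.4%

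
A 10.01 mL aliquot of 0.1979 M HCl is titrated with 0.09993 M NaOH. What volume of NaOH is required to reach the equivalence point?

19.8 mL

n(HCl) = 0.1979 mol/L x 0.01001 L = 0.001981 mol.
At equivalence n(NaOH) = n(HCl) = 0.001981 mol.
V(NaOH) = 0.001981 / 0.09993 = 0.01982 L = 19.8 mL.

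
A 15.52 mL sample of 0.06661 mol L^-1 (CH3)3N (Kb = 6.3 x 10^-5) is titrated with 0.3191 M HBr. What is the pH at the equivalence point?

5.53

n((CH3)3N) = 0.06661 x 0.01552 = 0.001034 mol; V(HBr) at equivalence = 0.001034/0.3191 = 0.003240 L.
At equivalence the base is fully converted to (CH3)3NH+; total volume = 0.01876 L, so [(CH3)3NH+] = 0.001034/0.01876 = 0.05511 M.
Ka((CH3)3NH+) = Kw/Kb = 1.0e-14 / 6.3 x 10^-5 = 1.59e-10.
[H^+] = sqrt(Ka x [(CH3)3NH+]) = sqrt(1.59e-10 x 0.05511) = 2.96e-6 M.
pH = -log(2.96e-6) = 5.53.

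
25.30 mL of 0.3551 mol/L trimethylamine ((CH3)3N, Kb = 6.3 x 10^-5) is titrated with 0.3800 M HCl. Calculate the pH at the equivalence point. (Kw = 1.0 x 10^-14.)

5.27

n((CH3)3N) = 0.3551 x 0.02530 = 0.008984 mol; V(HCl) at equivalence = 0.008984/0.3800 = 0.02364 L.
At equivalence the base is fully converted to (CH3)3NH+; total volume = 0.04894 L, so [(CH3)3NH+] = 0.008984/0.04894 = 0.1836 M.
Ka((CH3)3NH+) = Kw/Kb = 1.0e-14 / 6.3 x 10^-5 = 1.59e-10.
[H^+] = sqrt(Ka x [(CH3)3NH+]) = sqrt(1.59e-10 x 0.1836) = 5.40e-6 M.
pH = -log(5.40e-6) = 5.27.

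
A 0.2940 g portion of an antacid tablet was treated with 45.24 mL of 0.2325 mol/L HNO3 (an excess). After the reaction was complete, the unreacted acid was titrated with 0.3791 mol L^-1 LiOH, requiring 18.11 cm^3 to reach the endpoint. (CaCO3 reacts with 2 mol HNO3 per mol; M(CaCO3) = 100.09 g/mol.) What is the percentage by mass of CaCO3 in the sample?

Total n(HNO3) added = 0.2325 x 0.04524 = 0.01052 mol.
n(LiOH) used = 0.3791 x 0.01811 = 0.006866 mol, which equals the excess n(HNO3).
So n(HNO3) consumed by the sample = 0.01052 - 0.006866 = 0.003653 mol.
n(CaCO3) = 0.003653 / 2 = 0.001826 mol.
mass CaCO3 = 0.001826 x 100.09 = 0.1828 g, so %CaCO3 = 0.1828/0.2940 x 100 = 62.2%.

62.2%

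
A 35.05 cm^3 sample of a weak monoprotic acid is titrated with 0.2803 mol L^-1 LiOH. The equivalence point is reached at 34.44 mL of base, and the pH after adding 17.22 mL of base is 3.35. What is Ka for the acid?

17.22 mL is half of the equivalence volume, so this is the half-equivalence point where [HA] = [A^-].
At half-equivalence pH = pKa, so pKa = 3.35.
Ka = 10^(-3.35) = 4.5 x 10^-4.

4.5 x 10^-4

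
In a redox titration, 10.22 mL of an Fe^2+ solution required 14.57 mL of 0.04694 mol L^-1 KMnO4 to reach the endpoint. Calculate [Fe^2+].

0.335 M

n(KMnO4) = 0.04694 x 0.01457 = 0.0006839 mol.
From the balanced equation, 1 mol KMnO4 reacts with 5 mol Fe^2+, so n(Fe^2+) = 0.0006839 x 5/1 = 0.003420 mol.
[Fe^2+] = 0.003420 / 0.01022 L = 0.335 M.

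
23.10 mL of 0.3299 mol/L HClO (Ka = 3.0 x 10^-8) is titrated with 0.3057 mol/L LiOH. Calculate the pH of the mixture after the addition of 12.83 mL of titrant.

7.55

Initial n(HClO) = 0.3299 x 0.02310 = 0.007621 mol.
n(LiOH) added = 0.3057 x 0.01283 = 0.003922 mol, converting that many moles of HClO to ClO-.
Remaining n(HClO) = 0.003699 mol; n(ClO-) = 0.003922 mol.
By Henderson-Hasselbalch, pH = pKa + log([A^-]/[HA]) = 7.52 + log(0.003922/0.003699) = 7.52 + (+0.03) = 7.55.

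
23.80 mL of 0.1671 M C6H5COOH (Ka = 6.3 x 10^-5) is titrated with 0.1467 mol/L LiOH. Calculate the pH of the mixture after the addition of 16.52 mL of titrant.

Initial n(C6H5COOH) = 0.1671 x 0.02380 = 0.003977 mol.
n(LiOH) added = 0.1467 x 0.01652 = 0.002423 mol, converting that many moles of C6H5COOH to C6H5COO-.
Remaining n(C6H5COOH) = 0.001553 mol; n(C6H5COO-) = 0.002423 mol.
By Henderson-Hasselbalch, pH = pKa + log([A^-]/[HA]) = 4.20 + log(0.002423/0.001553) = 4.20 + (+0.19) = 4.39.

4.39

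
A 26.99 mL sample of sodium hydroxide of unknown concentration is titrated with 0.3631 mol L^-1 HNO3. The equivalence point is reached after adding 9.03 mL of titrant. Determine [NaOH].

0.121 M

n(HNO3) delivered = 0.3631 x 0.009030 = 0.003279 mol.
For a 1:1 reaction, n(NaOH) = 0.003279 mol.
[NaOH] = 0.003279 mol / 0.02699 L = 0.121 M.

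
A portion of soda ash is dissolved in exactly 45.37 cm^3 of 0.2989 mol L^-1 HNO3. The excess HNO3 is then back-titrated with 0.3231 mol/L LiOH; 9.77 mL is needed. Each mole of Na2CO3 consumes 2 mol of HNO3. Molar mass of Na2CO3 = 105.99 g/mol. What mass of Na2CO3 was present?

0.551 g

Total n(HNO3) added = 0.2989 x 0.04537 = 0.01356 mol.
n(LiOH) used = 0.3231 x 0.009770 = 0.003157 mol, which equals the excess n(HNO3).
So n(HNO3) consumed by the sample = 0.01356 - 0.003157 = 0.01040 mol.
n(Na2CO3) = 0.01040 / 2 = 0.005202 mol.
mass = 0.005202 mol x 105.99 g/mol = 0.551 g.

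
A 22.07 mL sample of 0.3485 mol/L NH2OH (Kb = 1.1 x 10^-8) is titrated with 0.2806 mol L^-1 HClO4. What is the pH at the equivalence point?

n(NH2OH) = 0.3485 x 0.02207 = 0.007691 mol; V(HClO4) at equivalence = 0.007691/0.2806 = 0.02741 L.
At equivalence the base is fully converted to NH3OH+; total volume = 0.04948 L, so [NH3OH+] = 0.007691/0.04948 = 0.1554 M.
Ka(NH3OH+) = Kw/Kb = 1.0e-14 / 1.1 x 10^-8 = 9.09e-7.
[H^+] = sqrt(Ka x [NH3OH+]) = sqrt(9.09e-7 x 0.1554) = 0.000376 M.
pH = -log(0.000376) = 3.42.

3.42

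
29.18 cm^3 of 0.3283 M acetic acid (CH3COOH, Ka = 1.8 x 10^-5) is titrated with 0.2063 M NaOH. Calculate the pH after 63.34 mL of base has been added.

12.58

n(acid) = 0.3283 x 0.02918 = 0.009580 mol; n(NaOH) added = 0.2063 x 0.06334 = 0.01307 mol.
Base is in excess by 0.01307 - 0.009580 = 0.003487 mol in a total volume of 0.09252 L.
[OH^-] = 0.003487/0.09252 = 0.03769 M, so pOH = 1.42 and pH = 14.00 - 1.42 = 12.58.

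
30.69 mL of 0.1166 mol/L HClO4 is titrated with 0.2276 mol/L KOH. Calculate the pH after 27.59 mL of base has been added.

n(acid) = 0.1166 x 0.03069 = 0.003578 mol; n(KOH) added = 0.2276 x 0.02759 = 0.006279 mol.
Base is in excess by 0.006279 - 0.003578 = 0.002701 mol in a total volume of 0.05828 L.
[OH^-] = 0.002701/0.05828 = 0.04635 M, so pOH = 1.33 and pH = 14.00 - 1.33 = 12.67.

12.67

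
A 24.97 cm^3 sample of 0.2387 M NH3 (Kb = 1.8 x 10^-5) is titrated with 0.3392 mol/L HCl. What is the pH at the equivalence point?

5.05

n(NH3) = 0.2387 x 0.02497 = 0.005960 mol; V(HCl) at equivalence = 0.005960/0.3392 = 0.01757 L.
At equivalence the base is fully converted to NH4+; total volume = 0.04254 L, so [NH4+] = 0.005960/0.04254 = 0.1401 M.
Ka(NH4+) = Kw/Kb = 1.0e-14 / 1.8 x 10^-5 = 5.56e-10.
[H^+] = sqrt(Ka x [NH4+]) = sqrt(5.56e-10 x 0.1401) = 8.82e-6 M.
pH = -log(8.82e-6) = 5.05.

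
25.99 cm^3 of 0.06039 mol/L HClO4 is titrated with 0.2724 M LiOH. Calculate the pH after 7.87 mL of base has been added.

12.23

n(acid) = 0.06039 x 0.02599 = 0.001570 mol; n(LiOH) added = 0.2724 x 0.007870 = 0.002144 mol.
Base is in excess by 0.002144 - 0.001570 = 0.0005743 mol in a total volume of 0.03386 L.
[OH^-] = 0.0005743/0.03386 = 0.01696 M, so pOH = 1.77 and pH = 14.00 - 1.77 = 12.23.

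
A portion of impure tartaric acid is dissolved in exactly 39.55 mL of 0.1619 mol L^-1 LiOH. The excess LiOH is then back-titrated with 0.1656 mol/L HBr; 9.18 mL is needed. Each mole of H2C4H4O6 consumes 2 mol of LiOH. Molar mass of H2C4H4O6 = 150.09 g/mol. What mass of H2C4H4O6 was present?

Total n(LiOH) added = 0.1619 x 0.03955 = 0.006403 mol.
n(HBr) used = 0.1656 x 0.009180 = 0.001520 mol, which equals the excess n(LiOH).
So n(LiOH) consumed by the sample = 0.006403 - 0.001520 = 0.004883 mol.
n(H2C4H4O6) = 0.004883 / 2 = 0.002441 mol.
mass = 0.002441 mol x 150.09 g/mol = 0.366 g.

0.366 g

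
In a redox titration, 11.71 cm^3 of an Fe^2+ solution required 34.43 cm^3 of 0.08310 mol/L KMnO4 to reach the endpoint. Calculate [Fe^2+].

n(KMnO4) = 0.08310 x 0.03443 = 0.002861 mol.
From the balanced equation, 1 mol KMnO4 reacts with 5 mol Fe^2+, so n(Fe^2+) = 0.002861 x 5/1 = 0.01431 mol.
[Fe^2+] = 0.01431 / 0.01171 L = 1.22 M.

1.22 M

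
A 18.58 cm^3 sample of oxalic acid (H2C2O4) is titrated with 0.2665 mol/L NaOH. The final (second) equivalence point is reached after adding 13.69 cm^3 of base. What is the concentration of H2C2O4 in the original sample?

0.0982 M

n(NaOH) = 0.2665 x 0.01369 = 0.003648 mol.
At the final (second) equivalence point, 2 mol OH^- react per mol H2C2O4, so n(H2C2O4) = 0.003648 / 2 = 0.001824 mol.
[H2C2O4] = 0.001824 / 0.01858 L = 0.0982 M.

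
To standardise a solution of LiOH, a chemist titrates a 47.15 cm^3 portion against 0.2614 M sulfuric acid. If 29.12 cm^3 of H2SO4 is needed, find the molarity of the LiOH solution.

0.323 M

n(H2SO4) delivered = 0.2614 x 0.02912 = 0.007612 mol.
The reaction is 2 LiOH + 1 H2SO4, so n(LiOH) = 0.007612 x 2/1 = 0.01522 mol.
[LiOH] = 0.01522 mol / 0.04715 L = 0.323 M.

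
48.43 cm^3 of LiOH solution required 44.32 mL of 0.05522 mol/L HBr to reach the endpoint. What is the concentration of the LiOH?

0.0505 M

n(HBr) delivered = 0.05522 x 0.04432 = 0.002447 mol.
For a 1:1 reaction, n(LiOH) = 0.002447 mol.
[LiOH] = 0.002447 mol / 0.04843 L = 0.0505 M.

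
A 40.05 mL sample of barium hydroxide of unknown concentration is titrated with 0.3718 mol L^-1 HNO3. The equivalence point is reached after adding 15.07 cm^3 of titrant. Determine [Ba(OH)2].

n(HNO3) delivered = 0.3718 x 0.01507 = 0.005603 mol.
The reaction is 1 Ba(OH)2 + 2 HNO3, so n(Ba(OH)2) = 0.005603 x 1/2 = 0.002802 mol.
[Ba(OH)2] = 0.002802 mol / 0.04005 L = 0.0700 M.

0.0700 M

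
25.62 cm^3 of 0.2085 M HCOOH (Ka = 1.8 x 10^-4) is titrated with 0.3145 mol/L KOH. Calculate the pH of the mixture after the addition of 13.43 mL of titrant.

Initial n(HCOOH) = 0.2085 x 0.02562 = 0.005342 mol.
n(KOH) added = 0.3145 x 0.01343 = 0.004224 mol, converting that many moles of HCOOH to HCOO-.
Remaining n(HCOOH) = 0.001118 mol; n(HCOO-) = 0.004224 mol.
By Henderson-Hasselbalch, pH = pKa + log([A^-]/[HA]) = 3.74 + log(0.004224/0.001118) = 3.74 + (+0.58) = 4.32.

4.32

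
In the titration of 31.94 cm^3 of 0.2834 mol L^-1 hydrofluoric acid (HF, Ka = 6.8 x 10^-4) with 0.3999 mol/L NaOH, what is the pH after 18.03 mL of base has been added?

Initial n(HF) = 0.2834 x 0.03194 = 0.009052 mol.
n(NaOH) added = 0.3999 x 0.01803 = 0.007210 mol, converting that many moles of HF to F-.
Remaining n(HF) = 0.001842 mol; n(F-) = 0.007210 mol.
By Henderson-Hasselbalch, pH = pKa + log([A^-]/[HA]) = 3.17 + log(0.007210/0.001842) = 3.17 + (+0.59) = 3.76.

3.76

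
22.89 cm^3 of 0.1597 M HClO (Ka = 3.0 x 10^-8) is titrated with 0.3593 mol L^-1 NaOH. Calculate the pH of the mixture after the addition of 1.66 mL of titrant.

6.81

Initial n(HClO) = 0.1597 x 0.02289 = 0.003656 mol.
n(NaOH) added = 0.3593 x 0.001660 = 0.0005964 mol, converting that many moles of HClO to ClO-.
Remaining n(HClO) = 0.003059 mol; n(ClO-) = 0.0005964 mol.
By Henderson-Hasselbalch, pH = pKa + log([A^-]/[HA]) = 7.52 + log(0.0005964/0.003059) = 7.52 + (-0.71) = 6.81.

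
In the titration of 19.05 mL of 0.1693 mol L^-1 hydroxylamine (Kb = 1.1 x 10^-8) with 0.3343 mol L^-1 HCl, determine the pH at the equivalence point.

n(NH2OH) = 0.1693 x 0.01905 = 0.003225 mol; V(HCl) at equivalence = 0.003225/0.3343 = 0.009648 L.
At equivalence the base is fully converted to NH3OH+; total volume = 0.02870 L, so [NH3OH+] = 0.003225/0.02870 = 0.1124 M.
Ka(NH3OH+) = Kw/Kb = 1.0e-14 / 1.1 x 10^-8 = 9.09e-7.
[H^+] = sqrt(Ka x [NH3OH+]) = sqrt(9.09e-7 x 0.1124) = 0.000320 M.
pH = -log(0.000320) = 3.50.

3.50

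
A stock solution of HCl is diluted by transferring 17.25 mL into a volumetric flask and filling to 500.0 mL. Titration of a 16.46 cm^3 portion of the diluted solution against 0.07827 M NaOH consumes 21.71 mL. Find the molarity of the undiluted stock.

n(NaOH) = 0.07827 x 0.02171 = 0.001699 mol.
n(HCl) in the aliquot = 0.001699 mol.
[diluted HCl] = 0.001699 / 0.01646 = 0.1032 M.
Dilution factor = 500.0/17.25 = 28.99, so [stock] = 0.1032 x 28.99 = 2.99 M.

2.99 M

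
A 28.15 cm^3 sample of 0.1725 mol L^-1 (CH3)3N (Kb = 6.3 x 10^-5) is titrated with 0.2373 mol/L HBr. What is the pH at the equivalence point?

5.40

n((CH3)3N) = 0.1725 x 0.02815 = 0.004856 mol; V(HBr) at equivalence = 0.004856/0.2373 = 0.02046 L.
At equivalence the base is fully converted to (CH3)3NH+; total volume = 0.04861 L, so [(CH3)3NH+] = 0.004856/0.04861 = 0.09989 M.
Ka((CH3)3NH+) = Kw/Kb = 1.0e-14 / 6.3 x 10^-5 = 1.59e-10.
[H^+] = sqrt(Ka x [(CH3)3NH+]) = sqrt(1.59e-10 x 0.09989) = 3.98e-6 M.
pH = -log(3.98e-6) = 5.40.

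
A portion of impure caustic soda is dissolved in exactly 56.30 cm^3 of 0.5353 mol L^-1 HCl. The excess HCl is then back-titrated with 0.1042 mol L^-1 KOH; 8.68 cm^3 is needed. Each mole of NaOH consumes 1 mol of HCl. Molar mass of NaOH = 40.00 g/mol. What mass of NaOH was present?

1.17 g

Total n(HCl) added = 0.5353 x 0.05630 = 0.03014 mol.
n(KOH) used = 0.1042 x 0.008680 = 0.0009045 mol, which equals the excess n(HCl).
So n(HCl) consumed by the sample = 0.03014 - 0.0009045 = 0.02923 mol.
n(NaOH) = 0.02923 / 1 = 0.02923 mol.
mass = 0.02923 mol x 40.00 g/mol = 1.17 g.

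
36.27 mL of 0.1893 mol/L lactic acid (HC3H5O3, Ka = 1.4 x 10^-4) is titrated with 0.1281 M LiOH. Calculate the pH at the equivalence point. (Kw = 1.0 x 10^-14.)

n(HC3H5O3) = 0.1893 x 0.03627 = 0.006866 mol; V(LiOH) at equivalence = 0.006866/0.1281 = 0.05360 L.
At equivalence all the acid is converted to C3H5O3-; total volume = 0.03627 + 0.05360 = 0.08987 L, so [C3H5O3-] = 0.006866/0.08987 = 0.07640 M.
Kb = Kw/Ka = 1.0e-14 / 1.4 x 10^-4 = 7.14e-11.
[OH^-] = sqrt(Kb x [C3H5O3-]) = sqrt(7.14e-11 x 0.07640) = 2.34e-6 M.
pOH = 5.63, so pH = 14.00 - 5.63 = 8.37.

8.37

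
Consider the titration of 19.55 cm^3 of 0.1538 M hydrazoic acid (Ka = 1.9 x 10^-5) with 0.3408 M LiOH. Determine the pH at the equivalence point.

8.87

n(HN3) = 0.1538 x 0.01955 = 0.003007 mol; V(LiOH) at equivalence = 0.003007/0.3408 = 0.008823 L.
At equivalence all the acid is converted to N3-; total volume = 0.01955 + 0.008823 = 0.02837 L, so [N3-] = 0.003007/0.02837 = 0.1060 M.
Kb = Kw/Ka = 1.0e-14 / 1.9 x 10^-5 = 5.26e-10.
[OH^-] = sqrt(Kb x [N3-]) = sqrt(5.26e-10 x 0.1060) = 7.47e-6 M.
pOH = 5.13, so pH = 14.00 - 5.13 = 8.87.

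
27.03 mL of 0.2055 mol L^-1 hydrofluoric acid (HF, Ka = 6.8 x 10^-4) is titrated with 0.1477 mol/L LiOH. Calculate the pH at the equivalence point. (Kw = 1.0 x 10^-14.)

8.05

n(HF) = 0.2055 x 0.02703 = 0.005555 mol; V(LiOH) at equivalence = 0.005555/0.1477 = 0.03761 L.
At equivalence all the acid is converted to F-; total volume = 0.02703 + 0.03761 = 0.06464 L, so [F-] = 0.005555/0.06464 = 0.08594 M.
Kb = Kw/Ka = 1.0e-14 / 6.8 x 10^-4 = 1.47e-11.
[OH^-] = sqrt(Kb x [F-]) = sqrt(1.47e-11 x 0.08594) = 1.12e-6 M.
pOH = 5.95, so pH = 14.00 - 5.95 = 8.05.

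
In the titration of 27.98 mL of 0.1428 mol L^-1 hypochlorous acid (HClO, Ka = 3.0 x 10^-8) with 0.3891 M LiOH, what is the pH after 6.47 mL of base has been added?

7.75

Initial n(HClO) = 0.1428 x 0.02798 = 0.003996 mol.
n(LiOH) added = 0.3891 x 0.006470 = 0.002517 mol, converting that many moles of HClO to ClO-.
Remaining n(HClO) = 0.001478 mol; n(ClO-) = 0.002517 mol.
By Henderson-Hasselbalch, pH = pKa + log([A^-]/[HA]) = 7.52 + log(0.002517/0.001478) = 7.52 + (+0.23) = 7.75.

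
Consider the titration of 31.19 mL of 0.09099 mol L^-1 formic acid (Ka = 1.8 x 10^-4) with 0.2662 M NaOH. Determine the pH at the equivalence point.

n(HCOOH) = 0.09099 x 0.03119 = 0.002838 mol; V(NaOH) at equivalence = 0.002838/0.2662 = 0.01066 L.
At equivalence all the acid is converted to HCOO-; total volume = 0.03119 + 0.01066 = 0.04185 L, so [HCOO-] = 0.002838/0.04185 = 0.06781 M.
Kb = Kw/Ka = 1.0e-14 / 1.8 x 10^-4 = 5.56e-11.
[OH^-] = sqrt(Kb x [HCOO-]) = sqrt(5.56e-11 x 0.06781) = 1.94e-6 M.
pOH = 5.71, so pH = 14.00 - 5.71 = 8.29.

8.29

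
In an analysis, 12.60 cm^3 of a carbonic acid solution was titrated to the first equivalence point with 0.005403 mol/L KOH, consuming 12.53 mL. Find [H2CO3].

n(KOH) = 0.005403 x 0.01253 = 6.770e-5 mol.
At the first equivalence point, 1 mol OH^- react per mol H2CO3, so n(H2CO3) = 6.770e-5 / 1 = 6.770e-5 mol.
[H2CO3] = 6.770e-5 / 0.01260 L = 0.00537 M.

0.00537 M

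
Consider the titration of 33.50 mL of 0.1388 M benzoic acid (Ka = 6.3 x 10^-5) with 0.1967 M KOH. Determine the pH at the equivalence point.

8.56

n(C6H5COOH) = 0.1388 x 0.03350 = 0.004650 mol; V(KOH) at equivalence = 0.004650/0.1967 = 0.02364 L.
At equivalence all the acid is converted to C6H5COO-; total volume = 0.03350 + 0.02364 = 0.05714 L, so [C6H5COO-] = 0.004650/0.05714 = 0.08138 M.
Kb = Kw/Ka = 1.0e-14 / 6.3 x 10^-5 = 1.59e-10.
[OH^-] = sqrt(Kb x [C6H5COO-]) = sqrt(1.59e-10 x 0.08138) = 3.59e-6 M.
pOH = 5.44, so pH = 14.00 - 5.44 = 8.56.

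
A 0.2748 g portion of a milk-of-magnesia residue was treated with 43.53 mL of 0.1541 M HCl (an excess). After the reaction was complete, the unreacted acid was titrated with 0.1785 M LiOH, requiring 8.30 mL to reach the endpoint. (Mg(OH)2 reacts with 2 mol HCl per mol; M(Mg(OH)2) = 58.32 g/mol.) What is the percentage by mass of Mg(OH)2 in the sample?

55.5%

Total n(HCl) added = 0.1541 x 0.04353 = 0.006708 mol.
n(LiOH) used = 0.1785 x 0.008300 = 0.001482 mol, which equals the excess n(HCl).
So n(HCl) consumed by the sample = 0.006708 - 0.001482 = 0.005226 mol.
n(Mg(OH)2) = 0.005226 / 2 = 0.002613 mol.
mass Mg(OH)2 = 0.002613 x 58.32 = 0.1524 g, so %Mg(OH)2 = 0.1524/0.2748 x 100 = 55.5%.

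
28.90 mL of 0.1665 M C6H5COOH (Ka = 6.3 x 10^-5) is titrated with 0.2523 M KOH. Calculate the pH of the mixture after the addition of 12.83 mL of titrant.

Initial n(C6H5COOH) = 0.1665 x 0.02890 = 0.004812 mol.
n(KOH) added = 0.2523 x 0.01283 = 0.003237 mol, converting that many moles of C6H5COOH to C6H5COO-.
Remaining n(C6H5COOH) = 0.001575 mol; n(C6H5COO-) = 0.003237 mol.
By Henderson-Hasselbalch, pH = pKa + log([A^-]/[HA]) = 4.20 + log(0.003237/0.001575) = 4.20 + (+0.31) = 4.51.

4.51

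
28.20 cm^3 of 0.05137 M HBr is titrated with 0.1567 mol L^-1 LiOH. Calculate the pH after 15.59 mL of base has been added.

n(acid) = 0.05137 x 0.02820 = 0.001449 mol; n(LiOH) added = 0.1567 x 0.01559 = 0.002443 mol.
Base is in excess by 0.002443 - 0.001449 = 0.0009943 mol in a total volume of 0.04379 L.
[OH^-] = 0.0009943/0.04379 = 0.02271 M, so pOH = 1.64 and pH = 14.00 - 1.64 = 12.36.

12.36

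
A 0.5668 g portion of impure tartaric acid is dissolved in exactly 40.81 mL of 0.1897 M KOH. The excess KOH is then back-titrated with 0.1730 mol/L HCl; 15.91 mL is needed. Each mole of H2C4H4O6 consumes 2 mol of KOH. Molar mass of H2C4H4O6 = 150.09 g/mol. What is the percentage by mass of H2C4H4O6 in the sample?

Total n(KOH) added = 0.1897 x 0.04081 = 0.007742 mol.
n(HCl) used = 0.1730 x 0.01591 = 0.002752 mol, which equals the excess n(KOH).
So n(KOH) consumed by the sample = 0.007742 - 0.002752 = 0.004989 mol.
n(H2C4H4O6) = 0.004989 / 2 = 0.002495 mol.
mass H2C4H4O6 = 0.002495 x 150.09 = 0.3744 g, so %H2C4H4O6 = 0.3744/0.5668 x 100 = 66.1%.

66.1%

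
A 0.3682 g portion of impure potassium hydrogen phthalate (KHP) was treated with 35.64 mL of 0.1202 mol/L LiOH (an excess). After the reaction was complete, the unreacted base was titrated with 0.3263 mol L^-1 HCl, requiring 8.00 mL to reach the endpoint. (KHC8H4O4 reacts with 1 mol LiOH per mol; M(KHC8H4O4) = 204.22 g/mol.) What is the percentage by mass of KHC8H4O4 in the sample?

92.8%

Total n(LiOH) added = 0.1202 x 0.03564 = 0.004284 mol.
n(HCl) used = 0.3263 x 0.008000 = 0.002610 mol, which equals the excess n(LiOH).
So n(LiOH) consumed by the sample = 0.004284 - 0.002610 = 0.001674 mol.
n(KHC8H4O4) = 0.001674 / 1 = 0.001674 mol.
mass KHC8H4O4 = 0.001674 x 204.22 = 0.3418 g, so %KHC8H4O4 = 0.3418/0.3682 x 100 = 92.8%.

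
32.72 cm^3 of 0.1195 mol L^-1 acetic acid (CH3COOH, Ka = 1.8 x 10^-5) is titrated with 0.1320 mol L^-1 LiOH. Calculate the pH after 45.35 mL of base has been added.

n(acid) = 0.1195 x 0.03272 = 0.003910 mol; n(LiOH) added = 0.1320 x 0.04535 = 0.005986 mol.
Base is in excess by 0.005986 - 0.003910 = 0.002076 mol in a total volume of 0.07807 L.
[OH^-] = 0.002076/0.07807 = 0.02659 M, so pOH = 1.58 and pH = 14.00 - 1.58 = 12.42.

12.42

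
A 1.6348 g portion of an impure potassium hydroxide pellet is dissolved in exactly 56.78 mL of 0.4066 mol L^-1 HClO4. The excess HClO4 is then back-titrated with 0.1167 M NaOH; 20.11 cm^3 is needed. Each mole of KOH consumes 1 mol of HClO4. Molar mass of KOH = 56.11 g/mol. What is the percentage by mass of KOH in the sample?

71.2%

Total n(HClO4) added = 0.4066 x 0.05678 = 0.02309 mol.
n(NaOH) used = 0.1167 x 0.02011 = 0.002347 mol, which equals the excess n(HClO4).
So n(HClO4) consumed by the sample = 0.02309 - 0.002347 = 0.02074 mol.
n(KOH) = 0.02074 / 1 = 0.02074 mol.
mass KOH = 0.02074 x 56.11 = 1.164 g, so %KOH = 1.164/1.6348 x 100 = 71.2%.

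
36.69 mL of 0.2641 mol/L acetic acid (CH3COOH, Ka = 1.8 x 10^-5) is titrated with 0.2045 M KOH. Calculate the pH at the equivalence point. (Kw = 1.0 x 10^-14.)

n(CH3COOH) = 0.2641 x 0.03669 = 0.009690 mol; V(KOH) at equivalence = 0.009690/0.2045 = 0.04738 L.
At equivalence all the acid is converted to CH3COO-; total volume = 0.03669 + 0.04738 = 0.08407 L, so [CH3COO-] = 0.009690/0.08407 = 0.1153 M.
Kb = Kw/Ka = 1.0e-14 / 1.8 x 10^-5 = 5.56e-10.
[OH^-] = sqrt(Kb x [CH3COO-]) = sqrt(5.56e-10 x 0.1153) = 8.00e-6 M.
pOH = 5.10, so pH = 14.00 - 5.10 = 8.90.

8.90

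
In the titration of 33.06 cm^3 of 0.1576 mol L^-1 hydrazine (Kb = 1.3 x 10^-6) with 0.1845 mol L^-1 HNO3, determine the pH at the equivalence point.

4.59

n(N2H4) = 0.1576 x 0.03306 = 0.005210 mol; V(HNO3) at equivalence = 0.005210/0.1845 = 0.02824 L.
At equivalence the base is fully converted to N2H5+; total volume = 0.06130 L, so [N2H5+] = 0.005210/0.06130 = 0.08500 M.
Ka(N2H5+) = Kw/Kb = 1.0e-14 / 1.3 x 10^-6 = 7.69e-9.
[H^+] = sqrt(Ka x [N2H5+]) = sqrt(7.69e-9 x 0.08500) = 2.56e-5 M.
pH = -log(2.56e-5) = 4.59.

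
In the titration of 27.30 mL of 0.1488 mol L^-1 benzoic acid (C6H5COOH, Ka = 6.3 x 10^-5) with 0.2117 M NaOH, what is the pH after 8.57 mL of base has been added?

4.11

Initial n(C6H5COOH) = 0.1488 x 0.02730 = 0.004062 mol.
n(NaOH) added = 0.2117 x 0.008570 = 0.001814 mol, converting that many moles of C6H5COOH to C6H5COO-.
Remaining n(C6H5COOH) = 0.002248 mol; n(C6H5COO-) = 0.001814 mol.
By Henderson-Hasselbalch, pH = pKa + log([A^-]/[HA]) = 4.20 + log(0.001814/0.002248) = 4.20 + (-0.09) = 4.11.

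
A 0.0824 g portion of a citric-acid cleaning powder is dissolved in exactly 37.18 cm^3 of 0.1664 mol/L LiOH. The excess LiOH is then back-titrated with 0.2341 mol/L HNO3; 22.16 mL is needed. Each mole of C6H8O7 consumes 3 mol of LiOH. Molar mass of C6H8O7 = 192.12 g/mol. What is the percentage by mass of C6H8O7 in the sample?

77.6%

Total n(LiOH) added = 0.1664 x 0.03718 = 0.006187 mol.
n(HNO3) used = 0.2341 x 0.02216 = 0.005188 mol, which equals the excess n(LiOH).
So n(LiOH) consumed by the sample = 0.006187 - 0.005188 = 0.0009991 mol.
n(C6H8O7) = 0.0009991 / 3 = 0.0003330 mol.
mass C6H8O7 = 0.0003330 x 192.12 = 0.06398 g, so %C6H8O7 = 0.06398/0.0824 x 100 = 77.6%.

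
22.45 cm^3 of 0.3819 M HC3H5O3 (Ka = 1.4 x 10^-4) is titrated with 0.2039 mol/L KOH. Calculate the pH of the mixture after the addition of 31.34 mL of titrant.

Initial n(HC3H5O3) = 0.3819 x 0.02245 = 0.008574 mol.
n(KOH) added = 0.2039 x 0.03134 = 0.006390 mol, converting that many moles of HC3H5O3 to C3H5O3-.
Remaining n(HC3H5O3) = 0.002183 mol; n(C3H5O3-) = 0.006390 mol.
By Henderson-Hasselbalch, pH = pKa + log([A^-]/[HA]) = 3.85 + log(0.006390/0.002183) = 3.85 + (+0.47) = 4.32.

4.32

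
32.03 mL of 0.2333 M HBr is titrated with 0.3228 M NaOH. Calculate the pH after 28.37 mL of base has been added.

12.45

n(acid) = 0.2333 x 0.03203 = 0.007473 mol; n(NaOH) added = 0.3228 x 0.02837 = 0.009158 mol.
Base is in excess by 0.009158 - 0.007473 = 0.001685 mol in a total volume of 0.06040 L.
[OH^-] = 0.001685/0.06040 = 0.02790 M, so pOH = 1.55 and pH = 14.00 - 1.55 = 12.45.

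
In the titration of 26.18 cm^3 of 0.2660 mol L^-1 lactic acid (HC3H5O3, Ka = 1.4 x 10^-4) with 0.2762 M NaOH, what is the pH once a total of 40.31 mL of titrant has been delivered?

12.80

n(acid) = 0.2660 x 0.02618 = 0.006964 mol; n(NaOH) added = 0.2762 x 0.04031 = 0.01113 mol.
Base is in excess by 0.01113 - 0.006964 = 0.004170 mol in a total volume of 0.06649 L.
[OH^-] = 0.004170/0.06649 = 0.06271 M, so pOH = 1.20 and pH = 14.00 - 1.20 = 12.80.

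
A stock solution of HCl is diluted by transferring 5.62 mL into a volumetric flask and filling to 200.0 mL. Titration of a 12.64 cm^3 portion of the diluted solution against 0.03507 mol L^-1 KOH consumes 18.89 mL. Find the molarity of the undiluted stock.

n(KOH) = 0.03507 x 0.01889 = 0.0006625 mol.
n(HCl) in the aliquot = 0.0006625 mol.
[diluted HCl] = 0.0006625 / 0.01264 = 0.05241 M.
Dilution factor = 200.0/5.620 = 35.59, so [stock] = 0.05241 x 35.59 = 1.87 M.

1.87 M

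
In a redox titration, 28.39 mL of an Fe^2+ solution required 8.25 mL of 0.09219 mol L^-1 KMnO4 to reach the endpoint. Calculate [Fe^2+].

0.134 M

n(KMnO4) = 0.09219 x 0.008250 = 0.0007606 mol.
From the balanced equation, 1 mol KMnO4 reacts with 5 mol Fe^2+, so n(Fe^2+) = 0.0007606 x 5/1 = 0.003803 mol.
[Fe^2+] = 0.003803 / 0.02839 L = 0.134 M.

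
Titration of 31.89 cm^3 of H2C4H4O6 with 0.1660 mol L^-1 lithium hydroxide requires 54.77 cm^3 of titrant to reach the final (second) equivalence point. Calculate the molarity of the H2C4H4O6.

n(LiOH) = 0.1660 x 0.05477 = 0.009092 mol.
At the final (second) equivalence point, 2 mol OH^- react per mol H2C4H4O6, so n(H2C4H4O6) = 0.009092 / 2 = 0.004546 mol.
[H2C4H4O6] = 0.004546 / 0.03189 L = 0.143 M.

0.143 M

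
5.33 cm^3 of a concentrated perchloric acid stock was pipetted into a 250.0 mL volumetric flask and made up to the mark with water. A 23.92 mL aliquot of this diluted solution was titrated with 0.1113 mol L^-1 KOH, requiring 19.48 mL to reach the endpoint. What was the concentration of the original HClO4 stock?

4.25 M

n(KOH) = 0.1113 x 0.01948 = 0.002168 mol.
n(HClO4) in the aliquot = 0.002168 mol.
[diluted HClO4] = 0.002168 / 0.02392 = 0.09064 M.
Dilution factor = 250.0/5.330 = 46.90, so [stock] = 0.09064 x 46.90 = 4.25 M.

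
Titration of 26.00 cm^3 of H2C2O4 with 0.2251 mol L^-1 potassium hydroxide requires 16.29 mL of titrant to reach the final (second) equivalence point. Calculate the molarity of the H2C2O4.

0.0705 M

n(KOH) = 0.2251 x 0.01629 = 0.003667 mol.
At the final (second) equivalence point, 2 mol OH^- react per mol H2C2O4, so n(H2C2O4) = 0.003667 / 2 = 0.001833 mol.
[H2C2O4] = 0.001833 / 0.02600 L = 0.0705 M.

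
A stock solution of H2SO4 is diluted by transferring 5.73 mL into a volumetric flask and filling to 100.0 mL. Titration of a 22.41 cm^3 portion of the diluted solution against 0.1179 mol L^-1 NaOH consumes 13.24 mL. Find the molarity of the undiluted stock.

n(NaOH) = 0.1179 x 0.01324 = 0.001561 mol.
n(H2SO4) in the aliquot = 0.001561 x 1/2 = 0.0007805 mol.
[diluted H2SO4] = 0.0007805 / 0.02241 = 0.03483 M.
Dilution factor = 100.0/5.730 = 17.45, so [stock] = 0.03483 x 17.45 = 0.608 M.

0.608 M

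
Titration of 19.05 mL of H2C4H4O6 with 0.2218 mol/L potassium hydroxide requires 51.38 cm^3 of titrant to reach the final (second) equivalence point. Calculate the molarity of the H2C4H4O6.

0.299 M

n(KOH) = 0.2218 x 0.05138 = 0.01140 mol.
At the final (second) equivalence point, 2 mol OH^- react per mol H2C4H4O6, so n(H2C4H4O6) = 0.01140 / 2 = 0.005698 mol.
[H2C4H4O6] = 0.005698 / 0.01905 L = 0.299 M.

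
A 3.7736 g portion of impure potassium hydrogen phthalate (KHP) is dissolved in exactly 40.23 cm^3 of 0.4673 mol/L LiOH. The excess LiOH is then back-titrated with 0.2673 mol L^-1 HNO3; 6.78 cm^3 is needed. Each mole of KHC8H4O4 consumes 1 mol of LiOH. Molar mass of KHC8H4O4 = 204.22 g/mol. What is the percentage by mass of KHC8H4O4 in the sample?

Total n(LiOH) added = 0.4673 x 0.04023 = 0.01880 mol.
n(HNO3) used = 0.2673 x 0.006780 = 0.001812 mol, which equals the excess n(LiOH).
So n(LiOH) consumed by the sample = 0.01880 - 0.001812 = 0.01699 mol.
n(KHC8H4O4) = 0.01699 / 1 = 0.01699 mol.
mass KHC8H4O4 = 0.01699 x 204.22 = 3.469 g, so %KHC8H4O4 = 3.469/3.7736 x 100 = 91.9%.

91.9%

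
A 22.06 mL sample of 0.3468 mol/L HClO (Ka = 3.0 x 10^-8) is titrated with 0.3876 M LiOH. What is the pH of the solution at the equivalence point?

n(HClO) = 0.3468 x 0.02206 = 0.007650 mol; V(LiOH) at equivalence = 0.007650/0.3876 = 0.01974 L.
At equivalence all the acid is converted to ClO-; total volume = 0.02206 + 0.01974 = 0.04180 L, so [ClO-] = 0.007650/0.04180 = 0.1830 M.
Kb = Kw/Ka = 1.0e-14 / 3.0 x 10^-8 = 3.33e-7.
[OH^-] = sqrt(Kb x [ClO-]) = sqrt(3.33e-7 x 0.1830) = 0.000247 M.
pOH = 3.61, so pH = 14.00 - 3.61 = 10.39.

10.39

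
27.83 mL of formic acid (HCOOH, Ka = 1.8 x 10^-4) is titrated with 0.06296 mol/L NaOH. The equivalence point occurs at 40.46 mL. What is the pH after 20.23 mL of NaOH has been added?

20.23 mL is exactly half the equivalence volume (40.46/2), i.e. the half-equivalence point.
There, n(HA) = n(A^-), so pH = pKa = -log(1.8 x 10^-4) = 3.74.

3.74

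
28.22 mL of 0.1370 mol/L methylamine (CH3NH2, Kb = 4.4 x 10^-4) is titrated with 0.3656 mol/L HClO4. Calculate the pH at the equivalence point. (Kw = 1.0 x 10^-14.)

5.82

n(CH3NH2) = 0.1370 x 0.02822 = 0.003866 mol; V(HClO4) at equivalence = 0.003866/0.3656 = 0.01057 L.
At equivalence the base is fully converted to CH3NH3+; total volume = 0.03879 L, so [CH3NH3+] = 0.003866/0.03879 = 0.09966 M.
Ka(CH3NH3+) = Kw/Kb = 1.0e-14 / 4.4 x 10^-4 = 2.27e-11.
[H^+] = sqrt(Ka x [CH3NH3+]) = sqrt(2.27e-11 x 0.09966) = 1.50e-6 M.
pH = -log(1.50e-6) = 5.82.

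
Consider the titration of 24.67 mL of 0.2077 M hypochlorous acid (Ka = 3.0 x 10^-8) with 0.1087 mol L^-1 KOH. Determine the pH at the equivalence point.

10.19

n(HClO) = 0.2077 x 0.02467 = 0.005124 mol; V(KOH) at equivalence = 0.005124/0.1087 = 0.04714 L.
At equivalence all the acid is converted to ClO-; total volume = 0.02467 + 0.04714 = 0.07181 L, so [ClO-] = 0.005124/0.07181 = 0.07136 M.
Kb = Kw/Ka = 1.0e-14 / 3.0 x 10^-8 = 3.33e-7.
[OH^-] = sqrt(Kb x [ClO-]) = sqrt(3.33e-7 x 0.07136) = 0.000154 M.
pOH = 3.81, so pH = 14.00 - 3.81 = 10.19.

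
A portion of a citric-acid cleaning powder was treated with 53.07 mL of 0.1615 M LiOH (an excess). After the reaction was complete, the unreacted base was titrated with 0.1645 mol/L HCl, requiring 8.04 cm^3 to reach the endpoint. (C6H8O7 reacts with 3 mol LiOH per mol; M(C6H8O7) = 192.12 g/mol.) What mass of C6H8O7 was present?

0.464 g

Total n(LiOH) added = 0.1615 x 0.05307 = 0.008571 mol.
n(HCl) used = 0.1645 x 0.008040 = 0.001323 mol, which equals the excess n(LiOH).
So n(LiOH) consumed by the sample = 0.008571 - 0.001323 = 0.007248 mol.
n(C6H8O7) = 0.007248 / 3 = 0.002416 mol.
mass = 0.002416 mol x 192.12 g/mol = 0.464 g.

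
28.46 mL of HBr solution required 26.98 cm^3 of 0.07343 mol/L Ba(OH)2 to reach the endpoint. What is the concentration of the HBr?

0.139 M

n(Ba(OH)2) delivered = 0.07343 x 0.02698 = 0.001981 mol.
The reaction is 2 HBr + 1 Ba(OH)2, so n(HBr) = 0.001981 x 2/1 = 0.003962 mol.
[HBr] = 0.003962 mol / 0.02846 L = 0.139 M.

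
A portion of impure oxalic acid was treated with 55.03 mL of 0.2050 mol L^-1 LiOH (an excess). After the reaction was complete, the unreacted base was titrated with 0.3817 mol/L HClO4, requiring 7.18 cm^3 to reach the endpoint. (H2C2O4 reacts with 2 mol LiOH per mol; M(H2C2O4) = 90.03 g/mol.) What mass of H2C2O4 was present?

0.384 g

Total n(LiOH) added = 0.2050 x 0.05503 = 0.01128 mol.
n(HClO4) used = 0.3817 x 0.007180 = 0.002741 mol, which equals the excess n(LiOH).
So n(LiOH) consumed by the sample = 0.01128 - 0.002741 = 0.008541 mol.
n(H2C2O4) = 0.008541 / 2 = 0.004270 mol.
mass = 0.004270 mol x 90.03 g/mol = 0.384 g.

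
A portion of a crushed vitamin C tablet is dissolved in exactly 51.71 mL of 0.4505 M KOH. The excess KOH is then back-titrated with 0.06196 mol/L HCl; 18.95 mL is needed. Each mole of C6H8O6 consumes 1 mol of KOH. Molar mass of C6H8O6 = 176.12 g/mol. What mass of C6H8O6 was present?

3.90 g

Total n(KOH) added = 0.4505 x 0.05171 = 0.02330 mol.
n(HCl) used = 0.06196 x 0.01895 = 0.001174 mol, which equals the excess n(KOH).
So n(KOH) consumed by the sample = 0.02330 - 0.001174 = 0.02212 mol.
n(C6H8O6) = 0.02212 / 1 = 0.02212 mol.
mass = 0.02212 mol x 176.12 g/mol = 3.90 g.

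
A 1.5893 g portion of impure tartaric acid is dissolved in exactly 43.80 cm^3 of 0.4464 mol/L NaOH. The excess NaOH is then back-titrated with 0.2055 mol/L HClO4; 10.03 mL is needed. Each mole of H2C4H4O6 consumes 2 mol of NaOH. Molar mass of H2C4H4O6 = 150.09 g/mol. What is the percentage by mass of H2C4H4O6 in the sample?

82.6%

Total n(NaOH) added = 0.4464 x 0.04380 = 0.01955 mol.
n(HClO4) used = 0.2055 x 0.01003 = 0.002061 mol, which equals the excess n(NaOH).
So n(NaOH) consumed by the sample = 0.01955 - 0.002061 = 0.01749 mol.
n(H2C4H4O6) = 0.01749 / 2 = 0.008746 mol.
mass H2C4H4O6 = 0.008746 x 150.09 = 1.313 g, so %H2C4H4O6 = 1.313/1.5893 x 100 = 82.6%.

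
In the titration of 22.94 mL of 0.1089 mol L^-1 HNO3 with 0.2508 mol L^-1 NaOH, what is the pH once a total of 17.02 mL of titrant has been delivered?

12.65

n(acid) = 0.1089 x 0.02294 = 0.002498 mol; n(NaOH) added = 0.2508 x 0.01702 = 0.004269 mol.
Base is in excess by 0.004269 - 0.002498 = 0.001770 mol in a total volume of 0.03996 L.
[OH^-] = 0.001770/0.03996 = 0.04431 M, so pOH = 1.35 and pH = 14.00 - 1.35 = 12.65.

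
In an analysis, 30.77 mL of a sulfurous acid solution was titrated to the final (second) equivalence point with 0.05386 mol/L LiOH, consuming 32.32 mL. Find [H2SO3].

0.0283 M

n(LiOH) = 0.05386 x 0.03232 = 0.001741 mol.
At the final (second) equivalence point, 2 mol OH^- react per mol H2SO3, so n(H2SO3) = 0.001741 / 2 = 0.0008704 mol.
[H2SO3] = 0.0008704 / 0.03077 L = 0.0283 M.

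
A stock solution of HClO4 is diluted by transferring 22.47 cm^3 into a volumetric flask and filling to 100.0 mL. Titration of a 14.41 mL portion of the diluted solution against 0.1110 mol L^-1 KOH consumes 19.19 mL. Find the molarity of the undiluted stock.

n(KOH) = 0.1110 x 0.01919 = 0.002130 mol.
n(HClO4) in the aliquot = 0.002130 mol.
[diluted HClO4] = 0.002130 / 0.01441 = 0.1478 M.
Dilution factor = 100.0/22.47 = 4.450, so [stock] = 0.1478 x 4.450 = 0.658 M.

0.658 M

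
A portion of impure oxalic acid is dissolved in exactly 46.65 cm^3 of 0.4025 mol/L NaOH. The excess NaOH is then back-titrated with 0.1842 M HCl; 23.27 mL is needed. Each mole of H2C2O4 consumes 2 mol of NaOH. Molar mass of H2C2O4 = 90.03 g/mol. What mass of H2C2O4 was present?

Total n(NaOH) added = 0.4025 x 0.04665 = 0.01878 mol.
n(HCl) used = 0.1842 x 0.02327 = 0.004286 mol, which equals the excess n(NaOH).
So n(NaOH) consumed by the sample = 0.01878 - 0.004286 = 0.01449 mol.
n(H2C2O4) = 0.01449 / 2 = 0.007245 mol.
mass = 0.007245 mol x 90.03 g/mol = 0.652 g.

0.652 g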